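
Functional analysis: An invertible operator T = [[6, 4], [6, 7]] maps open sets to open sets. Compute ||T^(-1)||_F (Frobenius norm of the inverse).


det(T) = 6*7 - 4*6 = 18
T^(-1) = (1/18) * [[7, -4], [-6, 6]] = [[0.3889, -0.2222], [-0.3333, 0.3333]]
||T^(-1)||_F^2 = 0.3889^2 + (-0.2222)^2 + (-0.3333)^2 + 0.3333^2 = 0.4228
||T^(-1)||_F = sqrt(0.4228) = 0.6503

0.6503


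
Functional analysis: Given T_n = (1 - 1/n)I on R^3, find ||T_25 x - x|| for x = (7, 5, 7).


T_25 x - x = (1 - 1/25)x - x = -x/25
||x|| = sqrt(123) = 11.0905
||T_25 x - x|| = ||x||/25 = 11.0905/25 = 0.4436

0.4436


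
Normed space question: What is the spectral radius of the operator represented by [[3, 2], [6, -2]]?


For a 2x2 matrix, eigenvalues satisfy lambda^2 - (trace)*lambda + det = 0
trace = 3 + -2 = 1
det = 3*-2 - 2*6 = -18
discriminant = 1^2 - 4*(-18) = 73
spectral radius = max |eigenvalue| = 4.7720

4.7720


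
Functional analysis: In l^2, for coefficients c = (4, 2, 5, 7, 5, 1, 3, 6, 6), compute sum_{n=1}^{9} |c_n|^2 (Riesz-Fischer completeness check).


sum |c_n|^2 = 4^2 + 2^2 + 5^2 + 7^2 + 5^2 + 1^2 + 3^2 + 6^2 + 6^2
= 16 + 4 + 25 + 49 + 25 + 1 + 9 + 36 + 36
= 201

201


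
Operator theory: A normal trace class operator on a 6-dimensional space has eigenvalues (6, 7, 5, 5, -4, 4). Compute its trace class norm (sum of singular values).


For a normal operator, singular values equal |eigenvalues|.
Trace norm = sum |lambda_i| = 6 + 7 + 5 + 5 + 4 + 4
= 31

31


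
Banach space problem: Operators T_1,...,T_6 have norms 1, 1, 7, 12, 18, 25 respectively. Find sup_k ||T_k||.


By the Uniform Boundedness Principle, the supremum of norms is finite.
sup_k ||T_k|| = max(1, 1, 7, 12, 18, 25) = 25

25


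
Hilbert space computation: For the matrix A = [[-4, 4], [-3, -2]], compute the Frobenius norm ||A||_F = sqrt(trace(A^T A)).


||A||_F^2 = sum a_ij^2
= (-4)^2 + 4^2 + (-3)^2 + (-2)^2
= 16 + 16 + 9 + 4 = 45
||A||_F = sqrt(45) = 6.7082

6.7082


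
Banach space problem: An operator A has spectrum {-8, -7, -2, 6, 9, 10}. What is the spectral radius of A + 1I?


Spectrum of A + 1I = {-7, -6, -1, 7, 10, 11}
Spectral radius = max |lambda| over the shifted spectrum
= max(7, 6, 1, 7, 10, 11) = 11

11


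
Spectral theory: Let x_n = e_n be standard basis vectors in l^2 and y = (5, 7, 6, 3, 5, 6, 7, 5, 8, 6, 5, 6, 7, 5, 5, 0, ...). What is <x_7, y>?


x_7 = e_7 is the standard basis vector with 1 in position 7.
<x_7, y> = y_7 = 7
As n -> infinity, <x_n, y> -> 0, confirming weak convergence of (x_n) to 0.

7


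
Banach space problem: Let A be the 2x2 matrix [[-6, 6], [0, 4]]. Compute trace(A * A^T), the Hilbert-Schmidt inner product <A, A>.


trace(A * A^T) = sum of squares of all entries
= (-6)^2 + 6^2 + 0^2 + 4^2
= 36 + 36 + 0 + 16
= 88

88


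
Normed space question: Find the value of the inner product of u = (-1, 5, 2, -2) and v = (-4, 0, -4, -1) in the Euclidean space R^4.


Computing the standard inner product <u, v> = sum u_i * v_i
= -1*-4 + 5*0 + 2*-4 + -2*-1
= 4 + 0 + -8 + 2
= -2

-2


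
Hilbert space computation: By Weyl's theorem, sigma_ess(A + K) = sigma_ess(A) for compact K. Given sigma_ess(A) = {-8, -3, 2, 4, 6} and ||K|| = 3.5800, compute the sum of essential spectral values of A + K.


By Weyl's theorem, the essential spectrum is invariant under compact perturbations.
sigma_ess(A + K) = sigma_ess(A) = {-8, -3, 2, 4, 6}
Sum = -8 + -3 + 2 + 4 + 6 = 1

1


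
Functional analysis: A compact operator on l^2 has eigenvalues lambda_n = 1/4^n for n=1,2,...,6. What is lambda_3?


The eigenvalue formula gives lambda_3 = 1/4^3
= 1/64
= 0.0156

0.0156


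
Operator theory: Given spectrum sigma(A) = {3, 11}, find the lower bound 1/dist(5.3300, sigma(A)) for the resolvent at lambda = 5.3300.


dist(5.3300, {3, 11}) = min(|5.3300 - 3|, |5.3300 - 11|)
= min(2.3300, 5.6700) = 2.3300
Resolvent bound = 1/2.3300 = 0.4292

0.4292


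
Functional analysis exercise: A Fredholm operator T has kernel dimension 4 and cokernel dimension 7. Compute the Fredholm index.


The Fredholm index is defined as ind(T) = dim(ker T) - dim(coker T)
= 4 - 7
= -3

-3


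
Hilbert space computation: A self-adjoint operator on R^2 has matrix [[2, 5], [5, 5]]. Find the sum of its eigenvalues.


For a self-adjoint (symmetric) matrix, the eigenvalues are real.
The sum of eigenvalues equals the trace of the matrix.
trace = 2 + 5 = 7

7


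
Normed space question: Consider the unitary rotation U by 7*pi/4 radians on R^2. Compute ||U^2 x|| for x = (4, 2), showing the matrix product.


U is a rotation by theta = 7*pi/4
U^2 = rotation by 2*theta = 14*pi/4 = 6*pi/4 (mod 2*pi)
cos(6*pi/4) = 0.0000, sin(6*pi/4) = -1.0000
U^2 x = (0.0000 * 4 - -1.0000 * 2, -1.0000 * 4 + 0.0000 * 2)
= (2.0000, -4.0000)
||U^2 x|| = sqrt(2.0000^2 + (-4.0000)^2) = sqrt(20.0000) = 4.4721

4.4721


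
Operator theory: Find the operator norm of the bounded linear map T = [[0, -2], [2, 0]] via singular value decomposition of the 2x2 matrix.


A^T A = [[4, 0], [0, 4]]
trace(A^T A) = 8, det(A^T A) = 16
discriminant = 8^2 - 4*16 = 0
Largest eigenvalue of A^T A = (trace + sqrt(disc))/2 = 4.0000
||T|| = sqrt(4.0000) = 2.0000

2.0000


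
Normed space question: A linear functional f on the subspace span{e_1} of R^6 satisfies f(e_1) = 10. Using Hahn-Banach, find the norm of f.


The norm of f is given by ||f|| = sup_{||x||=1} |f(x)|.
On span{e_1}, ||e_1|| = 1, so ||f|| = |f(e_1)| / ||e_1||
= |10| / 1 = 10.0000

10.0000


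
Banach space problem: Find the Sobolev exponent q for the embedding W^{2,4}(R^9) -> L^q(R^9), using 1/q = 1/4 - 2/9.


Using the Sobolev embedding formula: 1/q = 1/p - k/n
1/q = 1/4 - 2/9 = 1/36
q = 1/(1/36) = 36

36.0000


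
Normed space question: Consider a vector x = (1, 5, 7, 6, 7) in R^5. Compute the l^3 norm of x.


The l^3 norm = (sum |x_i|^3)^(1/3)
Sum of 3th powers = 1 + 125 + 343 + 216 + 343 = 1028
||x||_3 = (1028)^(1/3) = 10.0925

10.0925


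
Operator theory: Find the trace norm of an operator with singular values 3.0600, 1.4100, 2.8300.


The nuclear norm is the sum of all singular values.
||T||_1 = 3.0600 + 1.4100 + 2.8300
= 7.3000

7.3000


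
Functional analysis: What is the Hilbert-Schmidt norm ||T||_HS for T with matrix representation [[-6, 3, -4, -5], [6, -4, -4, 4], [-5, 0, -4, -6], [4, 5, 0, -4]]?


The Hilbert-Schmidt norm is sqrt(sum of squares of all entries).
Sum of squares = (-6)^2 + 3^2 + (-4)^2 + (-5)^2 + 6^2 + (-4)^2 + (-4)^2 + 4^2 + (-5)^2 + 0^2 + (-4)^2 + (-6)^2 + 4^2 + 5^2 + 0^2 + (-4)^2
= 36 + 9 + 16 + 25 + 36 + 16 + 16 + 16 + 25 + 0 + 16 + 36 + 16 + 25 + 0 + 16 = 304
||T||_HS = sqrt(304) = 17.4356

17.4356


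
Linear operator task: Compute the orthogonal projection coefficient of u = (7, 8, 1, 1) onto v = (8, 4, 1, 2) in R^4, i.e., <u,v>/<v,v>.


Computing <u,v> = 7*8 + 8*4 + 1*1 + 1*2 = 91
Computing <v,v> = 8^2 + 4^2 + 1^2 + 2^2 = 85
Projection coefficient = 91/85 = 1.0706

1.0706


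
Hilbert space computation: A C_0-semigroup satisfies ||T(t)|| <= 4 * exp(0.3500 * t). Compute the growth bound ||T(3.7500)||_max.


||T(3.7500)|| <= 4 * exp(0.3500 * 3.7500)
= 4 * exp(1.3125)
= 4 * 3.7155
= 14.8618

14.8618


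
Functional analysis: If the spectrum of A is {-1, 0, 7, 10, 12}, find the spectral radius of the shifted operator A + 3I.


Spectrum of A + 3I = {2, 3, 10, 13, 15}
Spectral radius = max |lambda| over the shifted spectrum
= max(2, 3, 10, 13, 15) = 15

15


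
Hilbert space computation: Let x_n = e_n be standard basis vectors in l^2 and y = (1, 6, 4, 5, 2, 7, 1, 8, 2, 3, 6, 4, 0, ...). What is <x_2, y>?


x_2 = e_2 is the standard basis vector with 1 in position 2.
<x_2, y> = y_2 = 6
As n -> infinity, <x_n, y> -> 0, confirming weak convergence of (x_n) to 0.

6


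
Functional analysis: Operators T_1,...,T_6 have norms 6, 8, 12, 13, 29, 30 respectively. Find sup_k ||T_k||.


By the Uniform Boundedness Principle, the supremum of norms is finite.
sup_k ||T_k|| = max(6, 8, 12, 13, 29, 30) = 30

30


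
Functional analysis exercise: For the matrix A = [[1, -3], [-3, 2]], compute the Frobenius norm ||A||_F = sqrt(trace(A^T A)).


||A||_F^2 = sum a_ij^2
= 1^2 + (-3)^2 + (-3)^2 + 2^2
= 1 + 9 + 9 + 4 = 23
||A||_F = sqrt(23) = 4.7958

4.7958


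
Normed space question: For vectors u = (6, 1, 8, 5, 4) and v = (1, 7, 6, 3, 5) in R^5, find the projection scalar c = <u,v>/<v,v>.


Computing <u,v> = 6*1 + 1*7 + 8*6 + 5*3 + 4*5 = 96
Computing <v,v> = 1^2 + 7^2 + 6^2 + 3^2 + 5^2 = 120
Projection coefficient = 96/120 = 0.8000

0.8000


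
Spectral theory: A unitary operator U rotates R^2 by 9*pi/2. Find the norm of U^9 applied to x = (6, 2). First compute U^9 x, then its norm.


U is a rotation by theta = 9*pi/2
U^9 = rotation by 9*theta = 81*pi/2 = 1*pi/2 (mod 2*pi)
cos(1*pi/2) = 0.0000, sin(1*pi/2) = 1.0000
U^9 x = (0.0000 * 6 - 1.0000 * 2, 1.0000 * 6 + 0.0000 * 2)
= (-2.0000, 6.0000)
||U^9 x|| = sqrt((-2.0000)^2 + 6.0000^2) = sqrt(40.0000) = 6.3246

6.3246


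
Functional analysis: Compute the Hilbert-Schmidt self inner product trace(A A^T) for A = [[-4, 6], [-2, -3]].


trace(A * A^T) = sum of squares of all entries
= (-4)^2 + 6^2 + (-2)^2 + (-3)^2
= 16 + 36 + 4 + 9
= 65

65


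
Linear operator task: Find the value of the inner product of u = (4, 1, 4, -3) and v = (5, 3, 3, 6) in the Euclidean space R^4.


Computing the standard inner product <u, v> = sum u_i * v_i
= 4*5 + 1*3 + 4*3 + -3*6
= 20 + 3 + 12 + -18
= 17

17


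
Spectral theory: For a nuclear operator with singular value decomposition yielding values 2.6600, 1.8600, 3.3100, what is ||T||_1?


The nuclear norm is the sum of all singular values.
||T||_1 = 2.6600 + 1.8600 + 3.3100
= 7.8300

7.8300


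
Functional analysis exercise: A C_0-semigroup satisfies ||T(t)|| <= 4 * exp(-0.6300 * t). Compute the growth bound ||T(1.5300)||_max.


||T(1.5300)|| <= 4 * exp(-0.6300 * 1.5300)
= 4 * exp(-0.9639)
= 4 * 0.3814
= 1.5256

1.5256


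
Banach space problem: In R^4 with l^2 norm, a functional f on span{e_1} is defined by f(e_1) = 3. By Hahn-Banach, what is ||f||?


The norm of f is given by ||f|| = sup_{||x||=1} |f(x)|.
On span{e_1}, ||e_1|| = 1, so ||f|| = |f(e_1)| / ||e_1||
= |3| / 1 = 3.0000

3.0000


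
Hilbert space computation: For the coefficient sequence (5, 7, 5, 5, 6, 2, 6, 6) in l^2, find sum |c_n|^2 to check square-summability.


sum |c_n|^2 = 5^2 + 7^2 + 5^2 + 5^2 + 6^2 + 2^2 + 6^2 + 6^2
= 25 + 49 + 25 + 25 + 36 + 4 + 36 + 36
= 236

236


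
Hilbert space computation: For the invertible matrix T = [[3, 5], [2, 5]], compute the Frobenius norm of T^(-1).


det(T) = 3*5 - 5*2 = 5
T^(-1) = (1/5) * [[5, -5], [-2, 3]] = [[1.0000, -1.0000], [-0.4000, 0.6000]]
||T^(-1)||_F^2 = 1.0000^2 + (-1.0000)^2 + (-0.4000)^2 + 0.6000^2 = 2.5200
||T^(-1)||_F = sqrt(2.5200) = 1.5875

1.5875


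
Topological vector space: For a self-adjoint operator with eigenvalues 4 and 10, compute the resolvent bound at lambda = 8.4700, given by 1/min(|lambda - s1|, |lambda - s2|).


dist(8.4700, {4, 10}) = min(|8.4700 - 4|, |8.4700 - 10|)
= min(4.4700, 1.5300) = 1.5300
Resolvent bound = 1/1.5300 = 0.6536

0.6536


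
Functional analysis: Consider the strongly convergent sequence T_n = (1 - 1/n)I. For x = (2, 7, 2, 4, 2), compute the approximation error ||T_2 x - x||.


T_2 x - x = (1 - 1/2)x - x = -x/2
||x|| = sqrt(77) = 8.7750
||T_2 x - x|| = ||x||/2 = 8.7750/2 = 4.3875

4.3875


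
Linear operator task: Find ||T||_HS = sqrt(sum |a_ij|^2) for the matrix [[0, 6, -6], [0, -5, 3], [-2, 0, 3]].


The Hilbert-Schmidt norm is sqrt(sum of squares of all entries).
Sum of squares = 0^2 + 6^2 + (-6)^2 + 0^2 + (-5)^2 + 3^2 + (-2)^2 + 0^2 + 3^2
= 0 + 36 + 36 + 0 + 25 + 9 + 4 + 0 + 9 = 119
||T||_HS = sqrt(119) = 10.9087

10.9087


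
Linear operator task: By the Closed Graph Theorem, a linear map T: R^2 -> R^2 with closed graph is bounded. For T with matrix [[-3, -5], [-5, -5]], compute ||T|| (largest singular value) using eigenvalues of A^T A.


A^T A = [[34, 40], [40, 50]]
trace(A^T A) = 84, det(A^T A) = 100
discriminant = 84^2 - 4*100 = 6656
Largest eigenvalue of A^T A = (trace + sqrt(disc))/2 = 82.7922
||T|| = sqrt(82.7922) = 9.0990

9.0990


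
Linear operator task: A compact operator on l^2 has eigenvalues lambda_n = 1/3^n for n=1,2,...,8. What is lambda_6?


The eigenvalue formula gives lambda_6 = 1/3^6
= 1/729
= 0.0014

0.0014


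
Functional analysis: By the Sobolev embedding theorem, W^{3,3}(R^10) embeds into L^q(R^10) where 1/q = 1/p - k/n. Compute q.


Using the Sobolev embedding formula: 1/q = 1/p - k/n
1/q = 1/3 - 3/10 = 1/30
q = 1/(1/30) = 30

30.0000


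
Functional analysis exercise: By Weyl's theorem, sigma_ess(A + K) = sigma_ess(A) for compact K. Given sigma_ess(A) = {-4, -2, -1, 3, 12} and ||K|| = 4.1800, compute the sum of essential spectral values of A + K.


By Weyl's theorem, the essential spectrum is invariant under compact perturbations.
sigma_ess(A + K) = sigma_ess(A) = {-4, -2, -1, 3, 12}
Sum = -4 + -2 + -1 + 3 + 12 = 8

8


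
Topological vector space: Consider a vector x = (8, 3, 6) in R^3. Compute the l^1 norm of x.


The l^1 norm equals the sum of absolute values of all components.
||x||_1 = 8 + 3 + 6
= 17

17.0000


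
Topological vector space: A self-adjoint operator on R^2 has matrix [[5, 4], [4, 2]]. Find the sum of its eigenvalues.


For a self-adjoint (symmetric) matrix, the eigenvalues are real.
The sum of eigenvalues equals the trace of the matrix.
trace = 5 + 2 = 7

7


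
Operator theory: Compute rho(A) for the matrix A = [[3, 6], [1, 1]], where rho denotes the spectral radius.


For a 2x2 matrix, eigenvalues satisfy lambda^2 - (trace)*lambda + det = 0
trace = 3 + 1 = 4
det = 3*1 - 6*1 = -3
discriminant = 4^2 - 4*(-3) = 28
spectral radius = max |eigenvalue| = 4.6458

4.6458


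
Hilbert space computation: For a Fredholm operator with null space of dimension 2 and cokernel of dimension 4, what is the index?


The Fredholm index is defined as ind(T) = dim(ker T) - dim(coker T)
= 2 - 4
= -2

-2


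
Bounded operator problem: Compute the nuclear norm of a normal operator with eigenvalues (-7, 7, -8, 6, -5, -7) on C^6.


For a normal operator, singular values equal |eigenvalues|.
Trace norm = sum |lambda_i| = 7 + 7 + 8 + 6 + 5 + 7
= 40

40


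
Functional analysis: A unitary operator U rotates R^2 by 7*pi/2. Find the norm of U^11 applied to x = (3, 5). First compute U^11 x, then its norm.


U is a rotation by theta = 7*pi/2
U^11 = rotation by 11*theta = 77*pi/2 = 1*pi/2 (mod 2*pi)
cos(1*pi/2) = 0.0000, sin(1*pi/2) = 1.0000
U^11 x = (0.0000 * 3 - 1.0000 * 5, 1.0000 * 3 + 0.0000 * 5)
= (-5.0000, 3.0000)
||U^11 x|| = sqrt((-5.0000)^2 + 3.0000^2) = sqrt(34.0000) = 5.8310

5.8310


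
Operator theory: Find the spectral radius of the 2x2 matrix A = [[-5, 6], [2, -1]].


For a 2x2 matrix, eigenvalues satisfy lambda^2 - (trace)*lambda + det = 0
trace = -5 + -1 = -6
det = -5*-1 - 6*2 = -7
discriminant = (-6)^2 - 4*(-7) = 64
spectral radius = max |eigenvalue| = 7.0000

7.0000


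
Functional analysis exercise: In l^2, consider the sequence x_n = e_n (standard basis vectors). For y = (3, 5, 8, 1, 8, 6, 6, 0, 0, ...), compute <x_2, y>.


x_2 = e_2 is the standard basis vector with 1 in position 2.
<x_2, y> = y_2 = 5
As n -> infinity, <x_n, y> -> 0, confirming weak convergence of (x_n) to 0.

5


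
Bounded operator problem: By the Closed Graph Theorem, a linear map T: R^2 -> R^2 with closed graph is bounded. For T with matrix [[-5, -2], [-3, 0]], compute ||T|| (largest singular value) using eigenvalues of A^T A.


A^T A = [[34, 10], [10, 4]]
trace(A^T A) = 38, det(A^T A) = 36
discriminant = 38^2 - 4*36 = 1300
Largest eigenvalue of A^T A = (trace + sqrt(disc))/2 = 37.0278
||T|| = sqrt(37.0278) = 6.0850

6.0850


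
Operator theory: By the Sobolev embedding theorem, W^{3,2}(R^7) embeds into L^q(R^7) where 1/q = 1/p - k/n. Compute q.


Using the Sobolev embedding formula: 1/q = 1/p - k/n
1/q = 1/2 - 3/7 = 1/14
q = 1/(1/14) = 14

14.0000


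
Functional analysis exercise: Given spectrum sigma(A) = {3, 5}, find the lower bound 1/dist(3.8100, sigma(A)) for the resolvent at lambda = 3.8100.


dist(3.8100, {3, 5}) = min(|3.8100 - 3|, |3.8100 - 5|)
= min(0.8100, 1.1900) = 0.8100
Resolvent bound = 1/0.8100 = 1.2346

1.2346


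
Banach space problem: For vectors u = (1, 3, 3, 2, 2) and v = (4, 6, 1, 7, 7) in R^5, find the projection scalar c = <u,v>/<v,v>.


Computing <u,v> = 1*4 + 3*6 + 3*1 + 2*7 + 2*7 = 53
Computing <v,v> = 4^2 + 6^2 + 1^2 + 7^2 + 7^2 = 151
Projection coefficient = 53/151 = 0.3510

0.3510


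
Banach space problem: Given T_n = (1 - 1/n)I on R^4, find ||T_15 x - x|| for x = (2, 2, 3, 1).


T_15 x - x = (1 - 1/15)x - x = -x/15
||x|| = sqrt(18) = 4.2426
||T_15 x - x|| = ||x||/15 = 4.2426/15 = 0.2828

0.2828


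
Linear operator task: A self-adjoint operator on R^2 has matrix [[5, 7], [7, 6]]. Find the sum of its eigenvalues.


For a self-adjoint (symmetric) matrix, the eigenvalues are real.
The sum of eigenvalues equals the trace of the matrix.
trace = 5 + 6 = 11

11


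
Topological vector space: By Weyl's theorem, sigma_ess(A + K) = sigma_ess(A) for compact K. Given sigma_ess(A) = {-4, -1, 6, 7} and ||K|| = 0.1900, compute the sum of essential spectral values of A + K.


By Weyl's theorem, the essential spectrum is invariant under compact perturbations.
sigma_ess(A + K) = sigma_ess(A) = {-4, -1, 6, 7}
Sum = -4 + -1 + 6 + 7 = 8

8


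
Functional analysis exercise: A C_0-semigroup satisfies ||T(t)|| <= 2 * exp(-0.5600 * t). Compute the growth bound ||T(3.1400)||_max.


||T(3.1400)|| <= 2 * exp(-0.5600 * 3.1400)
= 2 * exp(-1.7584)
= 2 * 0.1723
= 0.3446

0.3446


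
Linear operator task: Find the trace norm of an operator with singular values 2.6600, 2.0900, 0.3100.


The nuclear norm is the sum of all singular values.
||T||_1 = 2.6600 + 2.0900 + 0.3100
= 5.0600

5.0600


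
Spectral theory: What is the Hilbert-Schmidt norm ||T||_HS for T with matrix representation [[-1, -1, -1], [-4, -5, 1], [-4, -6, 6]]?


The Hilbert-Schmidt norm is sqrt(sum of squares of all entries).
Sum of squares = (-1)^2 + (-1)^2 + (-1)^2 + (-4)^2 + (-5)^2 + 1^2 + (-4)^2 + (-6)^2 + 6^2
= 1 + 1 + 1 + 16 + 25 + 1 + 16 + 36 + 36 = 133
||T||_HS = sqrt(133) = 11.5326

11.5326


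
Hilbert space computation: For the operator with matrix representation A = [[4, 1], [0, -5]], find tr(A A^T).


trace(A * A^T) = sum of squares of all entries
= 4^2 + 1^2 + 0^2 + (-5)^2
= 16 + 1 + 0 + 25
= 42

42


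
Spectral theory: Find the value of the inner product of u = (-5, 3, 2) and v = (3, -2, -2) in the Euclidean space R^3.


Computing the standard inner product <u, v> = sum u_i * v_i
= -5*3 + 3*-2 + 2*-2
= -15 + -6 + -4
= -25

-25


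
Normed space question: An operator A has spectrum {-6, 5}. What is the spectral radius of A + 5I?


Spectrum of A + 5I = {-1, 10}
Spectral radius = max |lambda| over the shifted spectrum
= max(1, 10) = 10

10


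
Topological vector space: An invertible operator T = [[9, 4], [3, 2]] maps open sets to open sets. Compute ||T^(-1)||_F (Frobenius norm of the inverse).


det(T) = 9*2 - 4*3 = 6
T^(-1) = (1/6) * [[2, -4], [-3, 9]] = [[0.3333, -0.6667], [-0.5000, 1.5000]]
||T^(-1)||_F^2 = 0.3333^2 + (-0.6667)^2 + (-0.5000)^2 + 1.5000^2 = 3.0556
||T^(-1)||_F = sqrt(3.0556) = 1.7480

1.7480


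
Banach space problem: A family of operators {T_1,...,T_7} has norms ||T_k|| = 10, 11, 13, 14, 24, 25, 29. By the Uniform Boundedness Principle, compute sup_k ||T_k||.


By the Uniform Boundedness Principle, the supremum of norms is finite.
sup_k ||T_k|| = max(10, 11, 13, 14, 24, 25, 29) = 29

29


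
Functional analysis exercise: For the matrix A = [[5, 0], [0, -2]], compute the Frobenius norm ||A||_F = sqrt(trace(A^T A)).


||A||_F^2 = sum a_ij^2
= 5^2 + 0^2 + 0^2 + (-2)^2
= 25 + 0 + 0 + 4 = 29
||A||_F = sqrt(29) = 5.3852

5.3852


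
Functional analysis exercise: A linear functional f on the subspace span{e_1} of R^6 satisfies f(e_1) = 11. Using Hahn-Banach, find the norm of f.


The norm of f is given by ||f|| = sup_{||x||=1} |f(x)|.
On span{e_1}, ||e_1|| = 1, so ||f|| = |f(e_1)| / ||e_1||
= |11| / 1 = 11.0000

11.0000


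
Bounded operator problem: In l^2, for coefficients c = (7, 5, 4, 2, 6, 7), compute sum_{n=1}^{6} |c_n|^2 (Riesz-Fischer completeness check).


sum |c_n|^2 = 7^2 + 5^2 + 4^2 + 2^2 + 6^2 + 7^2
= 49 + 25 + 16 + 4 + 36 + 49
= 179

179


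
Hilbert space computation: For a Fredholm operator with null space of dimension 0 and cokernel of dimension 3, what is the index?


The Fredholm index is defined as ind(T) = dim(ker T) - dim(coker T)
= 0 - 3
= -3

-3


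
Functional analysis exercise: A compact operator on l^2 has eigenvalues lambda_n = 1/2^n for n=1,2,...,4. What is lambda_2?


The eigenvalue formula gives lambda_2 = 1/2^2
= 1/4
= 0.2500

0.2500


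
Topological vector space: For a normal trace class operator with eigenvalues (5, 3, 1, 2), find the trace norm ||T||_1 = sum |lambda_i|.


For a normal operator, singular values equal |eigenvalues|.
Trace norm = sum |lambda_i| = 5 + 3 + 1 + 2
= 11

11


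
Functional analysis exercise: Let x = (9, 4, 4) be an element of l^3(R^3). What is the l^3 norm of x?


The l^3 norm = (sum |x_i|^3)^(1/3)
Sum of 3th powers = 729 + 64 + 64 = 857
||x||_3 = (857)^(1/3) = 9.4986

9.4986


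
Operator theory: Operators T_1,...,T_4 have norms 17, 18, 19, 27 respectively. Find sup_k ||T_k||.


By the Uniform Boundedness Principle, the supremum of norms is finite.
sup_k ||T_k|| = max(17, 18, 19, 27) = 27

27


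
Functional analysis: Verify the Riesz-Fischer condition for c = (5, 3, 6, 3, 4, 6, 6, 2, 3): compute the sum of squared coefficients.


sum |c_n|^2 = 5^2 + 3^2 + 6^2 + 3^2 + 4^2 + 6^2 + 6^2 + 2^2 + 3^2
= 25 + 9 + 36 + 9 + 16 + 36 + 36 + 4 + 9
= 180

180


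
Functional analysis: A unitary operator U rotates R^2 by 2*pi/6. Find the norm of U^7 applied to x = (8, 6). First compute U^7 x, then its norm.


U is a rotation by theta = 2*pi/6
U^7 = rotation by 7*theta = 14*pi/6 = 2*pi/6 (mod 2*pi)
cos(2*pi/6) = 0.5000, sin(2*pi/6) = 0.8660
U^7 x = (0.5000 * 8 - 0.8660 * 6, 0.8660 * 8 + 0.5000 * 6)
= (-1.1962, 9.9282)
||U^7 x|| = sqrt((-1.1962)^2 + 9.9282^2) = sqrt(100.0000) = 10.0000

10.0000


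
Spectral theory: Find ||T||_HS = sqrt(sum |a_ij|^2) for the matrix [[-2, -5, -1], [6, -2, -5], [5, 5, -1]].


The Hilbert-Schmidt norm is sqrt(sum of squares of all entries).
Sum of squares = (-2)^2 + (-5)^2 + (-1)^2 + 6^2 + (-2)^2 + (-5)^2 + 5^2 + 5^2 + (-1)^2
= 4 + 25 + 1 + 36 + 4 + 25 + 25 + 25 + 1 = 146
||T||_HS = sqrt(146) = 12.0830

12.0830


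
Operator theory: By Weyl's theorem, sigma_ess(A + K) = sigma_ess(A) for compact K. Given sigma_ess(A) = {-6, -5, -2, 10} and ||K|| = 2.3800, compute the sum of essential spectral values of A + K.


By Weyl's theorem, the essential spectrum is invariant under compact perturbations.
sigma_ess(A + K) = sigma_ess(A) = {-6, -5, -2, 10}
Sum = -6 + -5 + -2 + 10 = -3

-3


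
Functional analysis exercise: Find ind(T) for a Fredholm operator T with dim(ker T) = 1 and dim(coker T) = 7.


The Fredholm index is defined as ind(T) = dim(ker T) - dim(coker T)
= 1 - 7
= -6

-6


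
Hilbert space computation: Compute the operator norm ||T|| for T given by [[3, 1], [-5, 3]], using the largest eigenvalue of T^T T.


A^T A = [[34, -12], [-12, 10]]
trace(A^T A) = 44, det(A^T A) = 196
discriminant = 44^2 - 4*196 = 1152
Largest eigenvalue of A^T A = (trace + sqrt(disc))/2 = 38.9706
||T|| = sqrt(38.9706) = 6.2426

6.2426


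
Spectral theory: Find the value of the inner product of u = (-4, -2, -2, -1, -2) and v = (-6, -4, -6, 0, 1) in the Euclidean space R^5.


Computing the standard inner product <u, v> = sum u_i * v_i
= -4*-6 + -2*-4 + -2*-6 + -1*0 + -2*1
= 24 + 8 + 12 + 0 + -2
= 42

42


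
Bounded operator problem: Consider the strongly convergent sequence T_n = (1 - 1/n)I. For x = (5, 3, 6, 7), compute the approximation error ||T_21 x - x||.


T_21 x - x = (1 - 1/21)x - x = -x/21
||x|| = sqrt(119) = 10.9087
||T_21 x - x|| = ||x||/21 = 10.9087/21 = 0.5195

0.5195


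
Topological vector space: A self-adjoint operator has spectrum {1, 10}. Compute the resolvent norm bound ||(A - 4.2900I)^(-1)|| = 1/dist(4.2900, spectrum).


dist(4.2900, {1, 10}) = min(|4.2900 - 1|, |4.2900 - 10|)
= min(3.2900, 5.7100) = 3.2900
Resolvent bound = 1/3.2900 = 0.3040

0.3040


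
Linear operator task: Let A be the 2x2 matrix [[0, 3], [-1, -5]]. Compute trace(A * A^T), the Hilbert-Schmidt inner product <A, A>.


trace(A * A^T) = sum of squares of all entries
= 0^2 + 3^2 + (-1)^2 + (-5)^2
= 0 + 9 + 1 + 25
= 35

35


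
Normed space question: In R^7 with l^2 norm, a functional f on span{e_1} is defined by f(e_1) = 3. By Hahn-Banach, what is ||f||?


The norm of f is given by ||f|| = sup_{||x||=1} |f(x)|.
On span{e_1}, ||e_1|| = 1, so ||f|| = |f(e_1)| / ||e_1||
= |3| / 1 = 3.0000

3.0000


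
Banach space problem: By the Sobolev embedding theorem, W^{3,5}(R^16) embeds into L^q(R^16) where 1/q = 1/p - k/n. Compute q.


Using the Sobolev embedding formula: 1/q = 1/p - k/n
1/q = 1/5 - 3/16 = 1/80
q = 1/(1/80) = 80

80.0000


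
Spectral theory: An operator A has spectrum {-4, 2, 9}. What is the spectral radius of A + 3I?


Spectrum of A + 3I = {-1, 5, 12}
Spectral radius = max |lambda| over the shifted spectrum
= max(1, 5, 12) = 12

12


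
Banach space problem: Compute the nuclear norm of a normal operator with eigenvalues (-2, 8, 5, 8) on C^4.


For a normal operator, singular values equal |eigenvalues|.
Trace norm = sum |lambda_i| = 2 + 8 + 5 + 8
= 23

23


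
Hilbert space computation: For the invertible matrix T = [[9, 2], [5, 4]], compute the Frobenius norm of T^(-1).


det(T) = 9*4 - 2*5 = 26
T^(-1) = (1/26) * [[4, -2], [-5, 9]] = [[0.1538, -0.0769], [-0.1923, 0.3462]]
||T^(-1)||_F^2 = 0.1538^2 + (-0.0769)^2 + (-0.1923)^2 + 0.3462^2 = 0.1864
||T^(-1)||_F = sqrt(0.1864) = 0.4317

0.4317


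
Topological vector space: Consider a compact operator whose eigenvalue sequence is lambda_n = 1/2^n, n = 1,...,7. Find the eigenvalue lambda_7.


The eigenvalue formula gives lambda_7 = 1/2^7
= 1/128
= 0.0078

0.0078


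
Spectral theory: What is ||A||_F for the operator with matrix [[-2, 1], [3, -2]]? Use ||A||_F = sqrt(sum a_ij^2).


||A||_F^2 = sum a_ij^2
= (-2)^2 + 1^2 + 3^2 + (-2)^2
= 4 + 1 + 9 + 4 = 18
||A||_F = sqrt(18) = 4.2426

4.2426


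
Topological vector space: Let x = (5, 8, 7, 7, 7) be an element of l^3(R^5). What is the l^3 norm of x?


The l^3 norm = (sum |x_i|^3)^(1/3)
Sum of 3th powers = 125 + 512 + 343 + 343 + 343 = 1666
||x||_3 = (1666)^(1/3) = 11.8547

11.8547


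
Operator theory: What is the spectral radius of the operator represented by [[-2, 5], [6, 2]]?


For a 2x2 matrix, eigenvalues satisfy lambda^2 - (trace)*lambda + det = 0
trace = -2 + 2 = 0
det = -2*2 - 5*6 = -34
discriminant = 0^2 - 4*(-34) = 136
spectral radius = max |eigenvalue| = 5.8310

5.8310


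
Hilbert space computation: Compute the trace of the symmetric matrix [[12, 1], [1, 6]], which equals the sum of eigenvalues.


For a self-adjoint (symmetric) matrix, the eigenvalues are real.
The sum of eigenvalues equals the trace of the matrix.
trace = 12 + 6 = 18

18


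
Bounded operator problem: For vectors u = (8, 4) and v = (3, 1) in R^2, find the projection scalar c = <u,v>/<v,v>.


Computing <u,v> = 8*3 + 4*1 = 28
Computing <v,v> = 3^2 + 1^2 = 10
Projection coefficient = 28/10 = 2.8000

2.8000


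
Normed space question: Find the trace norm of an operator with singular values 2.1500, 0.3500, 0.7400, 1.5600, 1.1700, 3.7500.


The nuclear norm is the sum of all singular values.
||T||_1 = 2.1500 + 0.3500 + 0.7400 + 1.5600 + 1.1700 + 3.7500
= 9.7200

9.7200


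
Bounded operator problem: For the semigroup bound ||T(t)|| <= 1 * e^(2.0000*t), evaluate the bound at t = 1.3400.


||T(1.3400)|| <= 1 * exp(2.0000 * 1.3400)
= 1 * exp(2.6800)
= 1 * 14.5851
= 14.5851

14.5851


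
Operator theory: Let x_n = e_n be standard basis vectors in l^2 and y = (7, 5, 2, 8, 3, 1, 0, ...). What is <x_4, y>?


x_4 = e_4 is the standard basis vector with 1 in position 4.
<x_4, y> = y_4 = 8
As n -> infinity, <x_n, y> -> 0, confirming weak convergence of (x_n) to 0.

8


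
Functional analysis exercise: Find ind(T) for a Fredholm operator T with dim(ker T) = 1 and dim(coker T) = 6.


The Fredholm index is defined as ind(T) = dim(ker T) - dim(coker T)
= 1 - 6
= -5

-5


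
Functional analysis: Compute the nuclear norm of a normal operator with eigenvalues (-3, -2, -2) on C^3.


For a normal operator, singular values equal |eigenvalues|.
Trace norm = sum |lambda_i| = 3 + 2 + 2
= 7

7


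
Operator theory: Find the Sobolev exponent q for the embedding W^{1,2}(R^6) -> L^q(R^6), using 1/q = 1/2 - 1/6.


Using the Sobolev embedding formula: 1/q = 1/p - k/n
1/q = 1/2 - 1/6 = 1/3
q = 1/(1/3) = 3

3.0000


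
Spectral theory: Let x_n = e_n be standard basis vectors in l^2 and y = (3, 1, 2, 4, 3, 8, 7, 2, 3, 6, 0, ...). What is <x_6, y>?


x_6 = e_6 is the standard basis vector with 1 in position 6.
<x_6, y> = y_6 = 8
As n -> infinity, <x_n, y> -> 0, confirming weak convergence of (x_n) to 0.

8


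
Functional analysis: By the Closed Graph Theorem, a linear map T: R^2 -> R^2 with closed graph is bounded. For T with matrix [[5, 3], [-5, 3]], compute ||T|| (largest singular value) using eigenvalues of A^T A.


A^T A = [[50, 0], [0, 18]]
trace(A^T A) = 68, det(A^T A) = 900
discriminant = 68^2 - 4*900 = 1024
Largest eigenvalue of A^T A = (trace + sqrt(disc))/2 = 50.0000
||T|| = sqrt(50.0000) = 7.0711

7.0711


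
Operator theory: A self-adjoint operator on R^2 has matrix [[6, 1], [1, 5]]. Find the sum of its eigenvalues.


For a self-adjoint (symmetric) matrix, the eigenvalues are real.
The sum of eigenvalues equals the trace of the matrix.
trace = 6 + 5 = 11

11


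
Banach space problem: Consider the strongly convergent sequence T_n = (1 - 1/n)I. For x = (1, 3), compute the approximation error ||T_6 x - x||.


T_6 x - x = (1 - 1/6)x - x = -x/6
||x|| = sqrt(10) = 3.1623
||T_6 x - x|| = ||x||/6 = 3.1623/6 = 0.5270

0.5270


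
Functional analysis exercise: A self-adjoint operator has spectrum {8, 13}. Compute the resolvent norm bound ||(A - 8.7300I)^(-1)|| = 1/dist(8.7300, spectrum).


dist(8.7300, {8, 13}) = min(|8.7300 - 8|, |8.7300 - 13|)
= min(0.7300, 4.2700) = 0.7300
Resolvent bound = 1/0.7300 = 1.3699

1.3699


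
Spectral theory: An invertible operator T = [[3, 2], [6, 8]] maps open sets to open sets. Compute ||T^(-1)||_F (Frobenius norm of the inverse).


det(T) = 3*8 - 2*6 = 12
T^(-1) = (1/12) * [[8, -2], [-6, 3]] = [[0.6667, -0.1667], [-0.5000, 0.2500]]
||T^(-1)||_F^2 = 0.6667^2 + (-0.1667)^2 + (-0.5000)^2 + 0.2500^2 = 0.7847
||T^(-1)||_F = sqrt(0.7847) = 0.8858

0.8858


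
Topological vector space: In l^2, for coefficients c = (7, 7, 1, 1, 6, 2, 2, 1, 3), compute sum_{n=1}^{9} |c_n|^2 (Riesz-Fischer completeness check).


sum |c_n|^2 = 7^2 + 7^2 + 1^2 + 1^2 + 6^2 + 2^2 + 2^2 + 1^2 + 3^2
= 49 + 49 + 1 + 1 + 36 + 4 + 4 + 1 + 9
= 154

154


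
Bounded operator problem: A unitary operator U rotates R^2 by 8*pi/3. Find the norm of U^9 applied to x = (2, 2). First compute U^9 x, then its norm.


U is a rotation by theta = 8*pi/3
U^9 = rotation by 9*theta = 72*pi/3 = 0*pi/3 (mod 2*pi)
cos(0*pi/3) = 1.0000, sin(0*pi/3) = 0.0000
U^9 x = (1.0000 * 2 - 0.0000 * 2, 0.0000 * 2 + 1.0000 * 2)
= (2.0000, 2.0000)
||U^9 x|| = sqrt(2.0000^2 + 2.0000^2) = sqrt(8.0000) = 2.8284

2.8284


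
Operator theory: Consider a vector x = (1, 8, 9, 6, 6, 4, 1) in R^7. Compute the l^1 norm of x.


The l^1 norm equals the sum of absolute values of all components.
||x||_1 = 1 + 8 + 9 + 6 + 6 + 4 + 1
= 35

35.0000


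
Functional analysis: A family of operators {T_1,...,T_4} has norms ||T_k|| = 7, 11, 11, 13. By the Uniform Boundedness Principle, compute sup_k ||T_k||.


By the Uniform Boundedness Principle, the supremum of norms is finite.
sup_k ||T_k|| = max(7, 11, 11, 13) = 13

13


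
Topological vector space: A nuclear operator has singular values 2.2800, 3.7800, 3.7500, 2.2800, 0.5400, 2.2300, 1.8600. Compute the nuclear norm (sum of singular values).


The nuclear norm is the sum of all singular values.
||T||_1 = 2.2800 + 3.7800 + 3.7500 + 2.2800 + 0.5400 + 2.2300 + 1.8600
= 16.7200

16.7200


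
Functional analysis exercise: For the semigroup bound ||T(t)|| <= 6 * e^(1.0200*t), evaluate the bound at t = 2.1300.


||T(2.1300)|| <= 6 * exp(1.0200 * 2.1300)
= 6 * exp(2.1726)
= 6 * 8.7811
= 52.6865

52.6865


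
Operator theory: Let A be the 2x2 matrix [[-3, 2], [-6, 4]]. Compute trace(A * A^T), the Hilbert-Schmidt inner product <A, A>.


trace(A * A^T) = sum of squares of all entries
= (-3)^2 + 2^2 + (-6)^2 + 4^2
= 9 + 4 + 36 + 16
= 65

65


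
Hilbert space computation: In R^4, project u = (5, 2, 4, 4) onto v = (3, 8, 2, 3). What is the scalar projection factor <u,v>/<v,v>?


Computing <u,v> = 5*3 + 2*8 + 4*2 + 4*3 = 51
Computing <v,v> = 3^2 + 8^2 + 2^2 + 3^2 = 86
Projection coefficient = 51/86 = 0.5930

0.5930


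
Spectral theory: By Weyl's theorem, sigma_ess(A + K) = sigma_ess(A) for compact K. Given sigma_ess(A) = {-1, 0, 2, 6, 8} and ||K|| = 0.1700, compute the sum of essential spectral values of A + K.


By Weyl's theorem, the essential spectrum is invariant under compact perturbations.
sigma_ess(A + K) = sigma_ess(A) = {-1, 0, 2, 6, 8}
Sum = -1 + 0 + 2 + 6 + 8 = 15

15


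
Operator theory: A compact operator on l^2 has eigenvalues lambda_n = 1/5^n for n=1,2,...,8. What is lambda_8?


The eigenvalue formula gives lambda_8 = 1/5^8
= 1/390625
= 2.5600e-06

2.5600e-06


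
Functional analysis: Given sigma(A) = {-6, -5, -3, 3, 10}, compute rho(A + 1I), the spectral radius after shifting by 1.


Spectrum of A + 1I = {-5, -4, -2, 4, 11}
Spectral radius = max |lambda| over the shifted spectrum
= max(5, 4, 2, 4, 11) = 11

11


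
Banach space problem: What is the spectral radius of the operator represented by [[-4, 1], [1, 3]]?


For a 2x2 matrix, eigenvalues satisfy lambda^2 - (trace)*lambda + det = 0
trace = -4 + 3 = -1
det = -4*3 - 1*1 = -13
discriminant = (-1)^2 - 4*(-13) = 53
spectral radius = max |eigenvalue| = 4.1401

4.1401


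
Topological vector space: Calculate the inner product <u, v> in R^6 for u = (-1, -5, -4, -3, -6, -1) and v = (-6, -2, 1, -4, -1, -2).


Computing the standard inner product <u, v> = sum u_i * v_i
= -1*-6 + -5*-2 + -4*1 + -3*-4 + -6*-1 + -1*-2
= 6 + 10 + -4 + 12 + 6 + 2
= 32

32


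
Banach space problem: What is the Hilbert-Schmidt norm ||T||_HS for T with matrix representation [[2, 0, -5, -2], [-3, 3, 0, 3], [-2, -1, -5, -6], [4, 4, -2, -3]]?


The Hilbert-Schmidt norm is sqrt(sum of squares of all entries).
Sum of squares = 2^2 + 0^2 + (-5)^2 + (-2)^2 + (-3)^2 + 3^2 + 0^2 + 3^2 + (-2)^2 + (-1)^2 + (-5)^2 + (-6)^2 + 4^2 + 4^2 + (-2)^2 + (-3)^2
= 4 + 0 + 25 + 4 + 9 + 9 + 0 + 9 + 4 + 1 + 25 + 36 + 16 + 16 + 4 + 9 = 171
||T||_HS = sqrt(171) = 13.0767

13.0767


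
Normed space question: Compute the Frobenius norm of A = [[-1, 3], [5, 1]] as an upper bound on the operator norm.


||A||_F^2 = sum a_ij^2
= (-1)^2 + 3^2 + 5^2 + 1^2
= 1 + 9 + 25 + 1 = 36
||A||_F = sqrt(36) = 6.0000

6.0000


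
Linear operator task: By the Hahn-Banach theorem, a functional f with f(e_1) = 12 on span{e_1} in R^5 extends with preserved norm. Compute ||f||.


The norm of f is given by ||f|| = sup_{||x||=1} |f(x)|.
On span{e_1}, ||e_1|| = 1, so ||f|| = |f(e_1)| / ||e_1||
= |12| / 1 = 12.0000

12.0000


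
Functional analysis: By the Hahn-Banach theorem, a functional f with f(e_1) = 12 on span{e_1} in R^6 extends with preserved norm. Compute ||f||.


The norm of f is given by ||f|| = sup_{||x||=1} |f(x)|.
On span{e_1}, ||e_1|| = 1, so ||f|| = |f(e_1)| / ||e_1||
= |12| / 1 = 12.0000

12.0000


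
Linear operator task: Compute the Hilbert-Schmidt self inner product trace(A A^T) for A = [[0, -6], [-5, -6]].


trace(A * A^T) = sum of squares of all entries
= 0^2 + (-6)^2 + (-5)^2 + (-6)^2
= 0 + 36 + 25 + 36
= 97

97


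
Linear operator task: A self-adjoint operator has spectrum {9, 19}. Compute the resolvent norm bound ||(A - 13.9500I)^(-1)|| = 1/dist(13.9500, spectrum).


dist(13.9500, {9, 19}) = min(|13.9500 - 9|, |13.9500 - 19|)
= min(4.9500, 5.0500) = 4.9500
Resolvent bound = 1/4.9500 = 0.2020

0.2020


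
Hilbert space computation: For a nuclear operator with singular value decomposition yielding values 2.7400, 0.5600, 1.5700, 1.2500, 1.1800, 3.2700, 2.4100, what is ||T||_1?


The nuclear norm is the sum of all singular values.
||T||_1 = 2.7400 + 0.5600 + 1.5700 + 1.2500 + 1.1800 + 3.2700 + 2.4100
= 12.9800

12.9800


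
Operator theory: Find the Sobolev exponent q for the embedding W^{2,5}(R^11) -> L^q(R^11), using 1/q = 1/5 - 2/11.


Using the Sobolev embedding formula: 1/q = 1/p - k/n
1/q = 1/5 - 2/11 = 1/55
q = 1/(1/55) = 55

55.0000


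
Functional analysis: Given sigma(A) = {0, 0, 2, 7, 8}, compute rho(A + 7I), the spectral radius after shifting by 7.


Spectrum of A + 7I = {7, 7, 9, 14, 15}
Spectral radius = max |lambda| over the shifted spectrum
= max(7, 7, 9, 14, 15) = 15

15


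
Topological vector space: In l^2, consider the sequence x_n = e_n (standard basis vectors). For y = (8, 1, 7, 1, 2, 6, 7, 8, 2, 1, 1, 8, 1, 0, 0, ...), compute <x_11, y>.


x_11 = e_11 is the standard basis vector with 1 in position 11.
<x_11, y> = y_11 = 1
As n -> infinity, <x_n, y> -> 0, confirming weak convergence of (x_n) to 0.

1


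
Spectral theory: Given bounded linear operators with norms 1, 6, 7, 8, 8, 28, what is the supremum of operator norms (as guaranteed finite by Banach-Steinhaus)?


By the Uniform Boundedness Principle, the supremum of norms is finite.
sup_k ||T_k|| = max(1, 6, 7, 8, 8, 28) = 28

28


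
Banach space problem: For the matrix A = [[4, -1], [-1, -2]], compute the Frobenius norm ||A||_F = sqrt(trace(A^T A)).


||A||_F^2 = sum a_ij^2
= 4^2 + (-1)^2 + (-1)^2 + (-2)^2
= 16 + 1 + 1 + 4 = 22
||A||_F = sqrt(22) = 4.6904

4.6904


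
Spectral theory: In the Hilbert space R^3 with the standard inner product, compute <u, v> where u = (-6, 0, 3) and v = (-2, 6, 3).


Computing the standard inner product <u, v> = sum u_i * v_i
= -6*-2 + 0*6 + 3*3
= 12 + 0 + 9
= 21

21


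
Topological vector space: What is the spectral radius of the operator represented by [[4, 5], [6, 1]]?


For a 2x2 matrix, eigenvalues satisfy lambda^2 - (trace)*lambda + det = 0
trace = 4 + 1 = 5
det = 4*1 - 5*6 = -26
discriminant = 5^2 - 4*(-26) = 129
spectral radius = max |eigenvalue| = 8.1789

8.1789


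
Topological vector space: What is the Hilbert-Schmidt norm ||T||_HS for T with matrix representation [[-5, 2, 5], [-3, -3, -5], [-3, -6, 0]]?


The Hilbert-Schmidt norm is sqrt(sum of squares of all entries).
Sum of squares = (-5)^2 + 2^2 + 5^2 + (-3)^2 + (-3)^2 + (-5)^2 + (-3)^2 + (-6)^2 + 0^2
= 25 + 4 + 25 + 9 + 9 + 25 + 9 + 36 + 0 = 142
||T||_HS = sqrt(142) = 11.9164

11.9164


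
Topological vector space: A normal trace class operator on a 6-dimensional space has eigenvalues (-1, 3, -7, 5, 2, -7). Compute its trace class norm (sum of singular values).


For a normal operator, singular values equal |eigenvalues|.
Trace norm = sum |lambda_i| = 1 + 3 + 7 + 5 + 2 + 7
= 25

25


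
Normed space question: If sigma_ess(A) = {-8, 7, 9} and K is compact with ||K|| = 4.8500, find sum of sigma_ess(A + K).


By Weyl's theorem, the essential spectrum is invariant under compact perturbations.
sigma_ess(A + K) = sigma_ess(A) = {-8, 7, 9}
Sum = -8 + 7 + 9 = 8

8
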